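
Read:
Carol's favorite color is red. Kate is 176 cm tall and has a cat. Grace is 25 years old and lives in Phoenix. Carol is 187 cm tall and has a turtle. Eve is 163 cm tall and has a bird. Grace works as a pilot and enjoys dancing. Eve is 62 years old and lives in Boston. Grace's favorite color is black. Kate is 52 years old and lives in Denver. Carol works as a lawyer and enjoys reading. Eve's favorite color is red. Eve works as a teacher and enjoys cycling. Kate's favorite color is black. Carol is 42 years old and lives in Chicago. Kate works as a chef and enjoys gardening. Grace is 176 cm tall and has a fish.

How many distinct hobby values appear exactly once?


Unique hobby values: 4

4


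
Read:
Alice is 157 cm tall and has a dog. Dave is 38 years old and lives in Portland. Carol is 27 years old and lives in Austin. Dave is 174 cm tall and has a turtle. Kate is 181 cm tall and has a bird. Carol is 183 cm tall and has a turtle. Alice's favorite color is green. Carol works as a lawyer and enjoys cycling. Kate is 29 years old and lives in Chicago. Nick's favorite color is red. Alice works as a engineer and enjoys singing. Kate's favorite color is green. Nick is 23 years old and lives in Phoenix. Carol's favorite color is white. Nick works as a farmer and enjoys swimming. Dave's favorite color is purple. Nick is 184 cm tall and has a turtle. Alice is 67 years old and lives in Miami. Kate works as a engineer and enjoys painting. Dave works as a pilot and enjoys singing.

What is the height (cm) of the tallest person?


Tallest: Nick at 184 cm

184


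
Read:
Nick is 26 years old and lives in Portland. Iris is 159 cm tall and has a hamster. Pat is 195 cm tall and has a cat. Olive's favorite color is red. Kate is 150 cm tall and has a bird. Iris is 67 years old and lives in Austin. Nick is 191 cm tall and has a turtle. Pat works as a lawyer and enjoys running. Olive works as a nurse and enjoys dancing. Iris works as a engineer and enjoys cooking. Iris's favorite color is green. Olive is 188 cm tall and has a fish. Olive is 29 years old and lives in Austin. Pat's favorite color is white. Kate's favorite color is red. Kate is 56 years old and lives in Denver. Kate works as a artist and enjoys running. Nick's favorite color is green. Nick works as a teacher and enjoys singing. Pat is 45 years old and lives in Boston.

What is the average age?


Sum=223, n=5, avg=44.6

44.6


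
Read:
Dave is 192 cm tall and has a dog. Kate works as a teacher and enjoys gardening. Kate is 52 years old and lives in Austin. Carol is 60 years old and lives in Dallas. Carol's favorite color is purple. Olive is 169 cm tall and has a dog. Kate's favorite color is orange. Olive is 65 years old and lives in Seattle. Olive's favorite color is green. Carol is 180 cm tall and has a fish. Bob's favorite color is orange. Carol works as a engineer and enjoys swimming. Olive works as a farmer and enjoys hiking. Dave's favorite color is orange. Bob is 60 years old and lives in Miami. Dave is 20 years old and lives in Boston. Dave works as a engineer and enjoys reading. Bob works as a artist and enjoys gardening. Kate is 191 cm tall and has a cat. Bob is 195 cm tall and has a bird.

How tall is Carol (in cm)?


Carol is 180 cm tall

180


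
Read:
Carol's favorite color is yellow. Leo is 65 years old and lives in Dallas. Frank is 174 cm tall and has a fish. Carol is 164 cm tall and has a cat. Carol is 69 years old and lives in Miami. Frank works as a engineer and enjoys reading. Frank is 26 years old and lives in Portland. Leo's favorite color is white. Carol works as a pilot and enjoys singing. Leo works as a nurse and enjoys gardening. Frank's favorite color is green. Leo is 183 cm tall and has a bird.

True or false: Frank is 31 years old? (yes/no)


Frank is actually 26. no

no


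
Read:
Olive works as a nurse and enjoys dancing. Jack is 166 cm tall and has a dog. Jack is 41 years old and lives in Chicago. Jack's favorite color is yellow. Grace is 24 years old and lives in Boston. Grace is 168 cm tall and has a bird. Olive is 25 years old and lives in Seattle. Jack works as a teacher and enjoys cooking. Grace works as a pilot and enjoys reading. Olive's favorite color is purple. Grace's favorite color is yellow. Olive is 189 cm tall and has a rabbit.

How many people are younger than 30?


Filter: 2

2


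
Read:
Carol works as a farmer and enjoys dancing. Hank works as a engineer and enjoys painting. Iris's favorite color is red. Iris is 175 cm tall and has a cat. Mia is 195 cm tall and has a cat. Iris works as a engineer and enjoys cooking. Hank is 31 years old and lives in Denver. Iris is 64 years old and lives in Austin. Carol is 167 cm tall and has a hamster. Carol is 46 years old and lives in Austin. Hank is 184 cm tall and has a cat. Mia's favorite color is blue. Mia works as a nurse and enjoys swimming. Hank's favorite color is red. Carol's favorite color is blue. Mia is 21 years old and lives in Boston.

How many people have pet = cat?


Count: 3

3


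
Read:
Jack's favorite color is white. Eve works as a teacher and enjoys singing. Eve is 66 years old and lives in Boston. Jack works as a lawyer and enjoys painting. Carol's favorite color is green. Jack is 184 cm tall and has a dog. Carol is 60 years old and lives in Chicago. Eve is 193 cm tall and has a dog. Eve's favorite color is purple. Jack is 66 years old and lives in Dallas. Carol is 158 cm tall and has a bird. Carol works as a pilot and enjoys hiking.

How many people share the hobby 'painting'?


Count: 1

1


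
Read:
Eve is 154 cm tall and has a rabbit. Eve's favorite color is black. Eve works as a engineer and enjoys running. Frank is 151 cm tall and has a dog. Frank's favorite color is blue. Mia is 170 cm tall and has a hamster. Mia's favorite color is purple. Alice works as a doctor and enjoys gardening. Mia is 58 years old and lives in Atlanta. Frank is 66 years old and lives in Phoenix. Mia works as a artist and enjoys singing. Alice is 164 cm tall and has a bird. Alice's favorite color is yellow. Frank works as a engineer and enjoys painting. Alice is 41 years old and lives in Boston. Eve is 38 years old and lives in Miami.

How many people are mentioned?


People: Alice, Eve, Mia, Frank. Count = 4

4


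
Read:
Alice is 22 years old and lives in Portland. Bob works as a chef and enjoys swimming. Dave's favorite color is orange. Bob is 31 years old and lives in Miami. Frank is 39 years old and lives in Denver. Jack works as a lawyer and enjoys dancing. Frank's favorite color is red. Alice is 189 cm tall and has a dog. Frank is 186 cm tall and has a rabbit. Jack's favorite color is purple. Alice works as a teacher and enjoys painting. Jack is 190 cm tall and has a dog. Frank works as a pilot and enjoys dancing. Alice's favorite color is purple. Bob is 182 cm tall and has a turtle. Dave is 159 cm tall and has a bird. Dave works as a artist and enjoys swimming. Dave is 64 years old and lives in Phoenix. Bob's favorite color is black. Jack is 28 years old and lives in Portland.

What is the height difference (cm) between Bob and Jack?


|182 - 190| = 8

8


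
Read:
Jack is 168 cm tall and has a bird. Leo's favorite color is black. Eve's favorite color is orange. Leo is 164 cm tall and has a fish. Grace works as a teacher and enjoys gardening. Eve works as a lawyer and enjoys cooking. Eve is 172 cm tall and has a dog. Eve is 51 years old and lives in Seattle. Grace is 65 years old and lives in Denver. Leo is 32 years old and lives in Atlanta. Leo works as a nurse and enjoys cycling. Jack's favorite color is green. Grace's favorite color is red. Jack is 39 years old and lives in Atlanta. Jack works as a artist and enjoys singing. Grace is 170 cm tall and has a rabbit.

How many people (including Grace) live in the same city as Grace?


Grace lives in Denver. Count = 1

1


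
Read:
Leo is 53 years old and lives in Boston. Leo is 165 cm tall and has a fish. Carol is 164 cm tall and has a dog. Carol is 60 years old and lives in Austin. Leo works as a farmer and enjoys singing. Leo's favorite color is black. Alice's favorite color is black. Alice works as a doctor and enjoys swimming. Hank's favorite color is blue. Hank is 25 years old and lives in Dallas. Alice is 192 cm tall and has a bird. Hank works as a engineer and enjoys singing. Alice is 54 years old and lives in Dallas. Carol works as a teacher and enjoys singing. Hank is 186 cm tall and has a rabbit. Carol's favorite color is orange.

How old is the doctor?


The doctor is Alice, age 54

54


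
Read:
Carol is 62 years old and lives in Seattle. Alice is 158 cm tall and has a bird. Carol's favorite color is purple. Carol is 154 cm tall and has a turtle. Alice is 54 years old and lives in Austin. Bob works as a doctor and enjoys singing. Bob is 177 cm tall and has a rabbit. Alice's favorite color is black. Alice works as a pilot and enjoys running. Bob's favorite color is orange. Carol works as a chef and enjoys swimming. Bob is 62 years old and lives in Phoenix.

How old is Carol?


Carol is 62 years old

62


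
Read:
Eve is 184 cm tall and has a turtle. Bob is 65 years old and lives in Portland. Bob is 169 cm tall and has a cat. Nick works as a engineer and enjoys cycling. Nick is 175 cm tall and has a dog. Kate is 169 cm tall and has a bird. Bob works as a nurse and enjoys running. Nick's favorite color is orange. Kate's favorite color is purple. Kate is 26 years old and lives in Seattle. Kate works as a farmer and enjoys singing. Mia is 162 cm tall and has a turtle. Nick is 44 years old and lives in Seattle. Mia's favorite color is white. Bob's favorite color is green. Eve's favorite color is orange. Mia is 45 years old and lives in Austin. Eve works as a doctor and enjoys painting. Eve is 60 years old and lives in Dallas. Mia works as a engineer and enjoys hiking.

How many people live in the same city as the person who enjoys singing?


Person with hobby singing is Kate, city Seattle. Count = 2

2


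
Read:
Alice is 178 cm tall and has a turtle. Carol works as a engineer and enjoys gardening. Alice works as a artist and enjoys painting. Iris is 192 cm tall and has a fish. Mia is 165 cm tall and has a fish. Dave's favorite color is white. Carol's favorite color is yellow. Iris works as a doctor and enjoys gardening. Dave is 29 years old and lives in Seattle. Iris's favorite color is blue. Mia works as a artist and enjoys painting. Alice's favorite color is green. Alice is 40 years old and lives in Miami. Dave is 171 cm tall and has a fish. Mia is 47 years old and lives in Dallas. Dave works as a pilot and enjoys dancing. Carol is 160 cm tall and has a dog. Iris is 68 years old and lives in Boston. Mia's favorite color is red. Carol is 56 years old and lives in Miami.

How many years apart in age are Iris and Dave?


68 vs 29, diff = 39

39


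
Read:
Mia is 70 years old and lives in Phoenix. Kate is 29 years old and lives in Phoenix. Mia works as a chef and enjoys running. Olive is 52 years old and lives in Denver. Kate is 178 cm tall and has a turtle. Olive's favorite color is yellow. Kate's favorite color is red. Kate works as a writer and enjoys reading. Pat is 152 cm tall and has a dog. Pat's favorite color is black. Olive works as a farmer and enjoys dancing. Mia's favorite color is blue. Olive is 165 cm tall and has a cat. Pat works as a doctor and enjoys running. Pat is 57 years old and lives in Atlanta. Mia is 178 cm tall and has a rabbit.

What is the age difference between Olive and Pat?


|52 - 57| = 5

5


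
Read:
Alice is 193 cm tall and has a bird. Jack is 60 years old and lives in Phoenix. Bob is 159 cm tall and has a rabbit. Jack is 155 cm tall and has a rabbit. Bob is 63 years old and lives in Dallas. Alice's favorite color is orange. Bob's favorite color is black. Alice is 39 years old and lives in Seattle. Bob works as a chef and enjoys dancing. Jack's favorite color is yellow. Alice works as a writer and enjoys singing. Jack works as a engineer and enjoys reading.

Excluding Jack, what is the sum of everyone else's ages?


Sum (excluding Jack): 102

102


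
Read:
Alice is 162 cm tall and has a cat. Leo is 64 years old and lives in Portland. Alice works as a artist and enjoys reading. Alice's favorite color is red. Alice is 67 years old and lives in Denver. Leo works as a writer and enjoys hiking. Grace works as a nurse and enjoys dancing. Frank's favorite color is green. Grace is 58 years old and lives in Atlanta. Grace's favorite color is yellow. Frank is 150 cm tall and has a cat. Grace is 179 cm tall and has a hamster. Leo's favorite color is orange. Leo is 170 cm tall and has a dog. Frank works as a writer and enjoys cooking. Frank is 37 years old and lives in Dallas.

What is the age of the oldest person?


Oldest: Alice at 67

67


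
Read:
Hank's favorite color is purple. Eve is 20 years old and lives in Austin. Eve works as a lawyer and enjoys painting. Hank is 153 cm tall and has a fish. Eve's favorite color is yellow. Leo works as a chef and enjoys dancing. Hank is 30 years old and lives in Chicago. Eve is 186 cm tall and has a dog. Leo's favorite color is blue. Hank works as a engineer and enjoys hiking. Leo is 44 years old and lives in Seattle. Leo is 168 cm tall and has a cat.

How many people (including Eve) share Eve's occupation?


Eve is a lawyer. Count = 1

1


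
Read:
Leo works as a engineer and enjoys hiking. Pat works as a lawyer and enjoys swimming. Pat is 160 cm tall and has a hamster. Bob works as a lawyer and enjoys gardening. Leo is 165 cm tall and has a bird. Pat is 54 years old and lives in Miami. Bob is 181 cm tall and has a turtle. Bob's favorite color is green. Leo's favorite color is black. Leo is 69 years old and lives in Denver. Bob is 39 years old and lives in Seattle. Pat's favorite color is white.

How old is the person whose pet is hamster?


Person with pet=hamster is Pat, age 54

54


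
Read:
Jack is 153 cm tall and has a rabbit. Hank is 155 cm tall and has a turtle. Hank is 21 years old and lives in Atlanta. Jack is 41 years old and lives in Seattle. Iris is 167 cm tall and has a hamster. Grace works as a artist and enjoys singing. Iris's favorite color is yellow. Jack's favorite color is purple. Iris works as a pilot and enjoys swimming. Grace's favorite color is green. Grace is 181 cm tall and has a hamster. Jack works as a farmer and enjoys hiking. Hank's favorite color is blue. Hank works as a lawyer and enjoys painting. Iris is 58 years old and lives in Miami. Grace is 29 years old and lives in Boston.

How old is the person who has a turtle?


Person with turtle is Hank, age 21

21


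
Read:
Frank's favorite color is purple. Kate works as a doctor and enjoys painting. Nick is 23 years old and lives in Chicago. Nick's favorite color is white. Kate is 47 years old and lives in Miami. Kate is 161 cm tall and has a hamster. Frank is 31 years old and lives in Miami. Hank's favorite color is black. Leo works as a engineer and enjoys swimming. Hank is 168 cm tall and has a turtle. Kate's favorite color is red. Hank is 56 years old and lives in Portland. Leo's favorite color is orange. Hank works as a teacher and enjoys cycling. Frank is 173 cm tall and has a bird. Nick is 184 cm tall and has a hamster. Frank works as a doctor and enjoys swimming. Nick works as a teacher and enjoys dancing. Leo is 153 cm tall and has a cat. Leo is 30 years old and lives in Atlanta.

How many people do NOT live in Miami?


Not in Miami: 3

3


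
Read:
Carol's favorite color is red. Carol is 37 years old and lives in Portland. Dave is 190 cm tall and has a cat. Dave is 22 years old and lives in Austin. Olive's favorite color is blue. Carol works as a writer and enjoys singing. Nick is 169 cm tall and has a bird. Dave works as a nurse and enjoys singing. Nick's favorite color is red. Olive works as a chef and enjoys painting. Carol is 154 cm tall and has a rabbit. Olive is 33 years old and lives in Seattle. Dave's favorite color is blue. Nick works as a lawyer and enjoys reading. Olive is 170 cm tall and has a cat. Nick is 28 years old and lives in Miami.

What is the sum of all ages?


33+22+37+28 = 120

120


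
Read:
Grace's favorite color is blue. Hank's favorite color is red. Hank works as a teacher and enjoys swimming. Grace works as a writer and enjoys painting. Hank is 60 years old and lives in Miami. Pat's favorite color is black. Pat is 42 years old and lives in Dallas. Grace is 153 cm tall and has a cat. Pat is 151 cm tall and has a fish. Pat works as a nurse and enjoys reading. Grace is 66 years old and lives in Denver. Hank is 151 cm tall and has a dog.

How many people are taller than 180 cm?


Taller than 180: 0

0


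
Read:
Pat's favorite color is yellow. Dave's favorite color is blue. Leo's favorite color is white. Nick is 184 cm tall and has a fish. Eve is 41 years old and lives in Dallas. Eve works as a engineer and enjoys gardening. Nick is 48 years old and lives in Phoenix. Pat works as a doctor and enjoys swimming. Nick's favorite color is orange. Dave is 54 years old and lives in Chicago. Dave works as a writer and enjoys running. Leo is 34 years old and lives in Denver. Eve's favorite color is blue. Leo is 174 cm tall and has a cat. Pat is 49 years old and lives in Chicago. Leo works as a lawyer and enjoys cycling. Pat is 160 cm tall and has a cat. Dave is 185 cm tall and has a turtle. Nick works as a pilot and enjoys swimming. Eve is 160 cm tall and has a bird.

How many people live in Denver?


Count in Denver: 1

1


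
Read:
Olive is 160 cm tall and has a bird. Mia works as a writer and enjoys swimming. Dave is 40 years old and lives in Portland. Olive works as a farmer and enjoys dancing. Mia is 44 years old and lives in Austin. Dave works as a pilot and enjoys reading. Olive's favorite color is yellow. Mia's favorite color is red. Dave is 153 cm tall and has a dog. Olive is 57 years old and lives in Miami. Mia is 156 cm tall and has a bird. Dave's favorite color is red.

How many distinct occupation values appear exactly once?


Unique occupation values: 3

3


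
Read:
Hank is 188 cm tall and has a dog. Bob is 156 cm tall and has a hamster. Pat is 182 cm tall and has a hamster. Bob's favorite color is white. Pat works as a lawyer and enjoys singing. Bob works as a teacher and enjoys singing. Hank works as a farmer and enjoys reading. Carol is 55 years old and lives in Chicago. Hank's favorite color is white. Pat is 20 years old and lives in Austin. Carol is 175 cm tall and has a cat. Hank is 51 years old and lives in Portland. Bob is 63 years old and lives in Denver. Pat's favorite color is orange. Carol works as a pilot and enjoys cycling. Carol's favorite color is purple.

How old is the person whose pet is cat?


Person with pet=cat is Carol, age 55

55


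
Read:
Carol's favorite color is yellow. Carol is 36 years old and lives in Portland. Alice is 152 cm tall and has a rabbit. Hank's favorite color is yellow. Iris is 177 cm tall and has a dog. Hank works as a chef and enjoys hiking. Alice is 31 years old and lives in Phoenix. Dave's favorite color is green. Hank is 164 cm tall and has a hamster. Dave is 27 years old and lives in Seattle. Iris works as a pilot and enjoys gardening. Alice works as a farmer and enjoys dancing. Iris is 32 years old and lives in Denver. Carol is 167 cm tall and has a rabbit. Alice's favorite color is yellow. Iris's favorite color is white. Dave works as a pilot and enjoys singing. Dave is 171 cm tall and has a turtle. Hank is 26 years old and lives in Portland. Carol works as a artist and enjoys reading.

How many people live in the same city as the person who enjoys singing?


Person with hobby singing is Dave, city Seattle. Count = 1

1


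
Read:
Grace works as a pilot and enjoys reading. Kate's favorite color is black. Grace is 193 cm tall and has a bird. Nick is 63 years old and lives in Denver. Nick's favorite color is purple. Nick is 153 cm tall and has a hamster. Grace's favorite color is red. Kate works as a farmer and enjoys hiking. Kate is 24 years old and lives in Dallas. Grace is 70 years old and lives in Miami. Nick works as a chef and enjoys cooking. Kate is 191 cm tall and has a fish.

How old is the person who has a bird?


Person with bird is Grace, age 70

70


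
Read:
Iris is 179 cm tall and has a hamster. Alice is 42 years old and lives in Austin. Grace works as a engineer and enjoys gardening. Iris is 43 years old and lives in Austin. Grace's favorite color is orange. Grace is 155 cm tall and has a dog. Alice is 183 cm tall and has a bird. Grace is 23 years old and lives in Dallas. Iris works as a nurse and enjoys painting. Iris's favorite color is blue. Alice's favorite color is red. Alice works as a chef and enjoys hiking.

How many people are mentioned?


People: Grace, Alice, Iris. Count = 3

3


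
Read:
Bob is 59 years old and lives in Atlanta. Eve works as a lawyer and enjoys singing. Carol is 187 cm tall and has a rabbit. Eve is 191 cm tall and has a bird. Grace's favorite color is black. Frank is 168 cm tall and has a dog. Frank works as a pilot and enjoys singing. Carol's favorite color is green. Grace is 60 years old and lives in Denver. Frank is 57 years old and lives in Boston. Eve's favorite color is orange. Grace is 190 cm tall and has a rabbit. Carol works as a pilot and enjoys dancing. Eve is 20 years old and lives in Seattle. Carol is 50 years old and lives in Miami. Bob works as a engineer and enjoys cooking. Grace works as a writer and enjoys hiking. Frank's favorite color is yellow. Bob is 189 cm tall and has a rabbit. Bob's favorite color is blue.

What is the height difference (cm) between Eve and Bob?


|191 - 189| = 2

2


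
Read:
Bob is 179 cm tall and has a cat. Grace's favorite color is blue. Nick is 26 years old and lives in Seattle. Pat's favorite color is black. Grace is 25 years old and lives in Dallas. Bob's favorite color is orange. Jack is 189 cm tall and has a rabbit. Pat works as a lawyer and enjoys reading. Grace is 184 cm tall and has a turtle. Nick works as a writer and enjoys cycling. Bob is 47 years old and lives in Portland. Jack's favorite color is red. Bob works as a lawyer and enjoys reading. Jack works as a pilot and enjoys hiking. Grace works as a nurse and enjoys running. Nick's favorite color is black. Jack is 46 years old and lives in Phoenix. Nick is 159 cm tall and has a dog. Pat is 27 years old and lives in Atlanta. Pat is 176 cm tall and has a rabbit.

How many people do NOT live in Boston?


Not in Boston: 5

5


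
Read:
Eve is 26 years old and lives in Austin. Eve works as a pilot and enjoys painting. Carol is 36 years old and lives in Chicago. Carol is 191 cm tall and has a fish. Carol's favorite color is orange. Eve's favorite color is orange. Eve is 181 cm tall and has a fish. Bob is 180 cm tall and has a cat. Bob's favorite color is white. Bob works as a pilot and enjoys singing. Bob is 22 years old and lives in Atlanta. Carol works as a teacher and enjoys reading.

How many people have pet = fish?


Count: 2

2


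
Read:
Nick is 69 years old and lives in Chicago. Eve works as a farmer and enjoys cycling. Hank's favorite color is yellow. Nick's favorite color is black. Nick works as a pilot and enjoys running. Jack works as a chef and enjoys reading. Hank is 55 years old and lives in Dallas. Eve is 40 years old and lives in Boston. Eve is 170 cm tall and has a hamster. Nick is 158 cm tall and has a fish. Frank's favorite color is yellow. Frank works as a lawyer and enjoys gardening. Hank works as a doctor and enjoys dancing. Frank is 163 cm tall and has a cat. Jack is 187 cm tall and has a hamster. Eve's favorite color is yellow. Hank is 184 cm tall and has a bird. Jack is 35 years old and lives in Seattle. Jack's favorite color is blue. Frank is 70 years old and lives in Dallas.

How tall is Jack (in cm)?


Jack is 187 cm tall

187


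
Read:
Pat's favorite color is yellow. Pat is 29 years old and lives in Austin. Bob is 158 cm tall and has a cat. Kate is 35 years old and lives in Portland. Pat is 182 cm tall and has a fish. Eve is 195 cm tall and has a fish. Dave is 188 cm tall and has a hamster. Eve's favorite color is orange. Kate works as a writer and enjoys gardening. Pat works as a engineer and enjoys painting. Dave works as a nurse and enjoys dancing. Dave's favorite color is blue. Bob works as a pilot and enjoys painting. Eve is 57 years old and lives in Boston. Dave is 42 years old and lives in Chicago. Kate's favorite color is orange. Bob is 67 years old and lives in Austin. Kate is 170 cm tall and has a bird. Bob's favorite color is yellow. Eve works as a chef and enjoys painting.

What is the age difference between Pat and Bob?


|29 - 67| = 38

38


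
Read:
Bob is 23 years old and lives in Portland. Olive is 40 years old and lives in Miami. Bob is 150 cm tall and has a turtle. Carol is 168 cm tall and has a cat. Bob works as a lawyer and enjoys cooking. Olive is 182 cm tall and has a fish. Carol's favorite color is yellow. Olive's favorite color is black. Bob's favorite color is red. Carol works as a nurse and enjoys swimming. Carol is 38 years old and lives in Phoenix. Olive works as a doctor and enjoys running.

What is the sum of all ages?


23+40+38 = 101

101


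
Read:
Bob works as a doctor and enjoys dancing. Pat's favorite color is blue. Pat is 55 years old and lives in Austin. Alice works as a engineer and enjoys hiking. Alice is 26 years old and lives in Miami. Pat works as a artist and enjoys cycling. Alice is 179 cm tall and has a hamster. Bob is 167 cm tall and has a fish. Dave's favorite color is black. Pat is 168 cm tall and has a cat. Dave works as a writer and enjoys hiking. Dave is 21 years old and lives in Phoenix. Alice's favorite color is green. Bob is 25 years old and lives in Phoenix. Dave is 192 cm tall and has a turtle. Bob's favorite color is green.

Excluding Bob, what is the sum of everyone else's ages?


Sum (excluding Bob): 102

102


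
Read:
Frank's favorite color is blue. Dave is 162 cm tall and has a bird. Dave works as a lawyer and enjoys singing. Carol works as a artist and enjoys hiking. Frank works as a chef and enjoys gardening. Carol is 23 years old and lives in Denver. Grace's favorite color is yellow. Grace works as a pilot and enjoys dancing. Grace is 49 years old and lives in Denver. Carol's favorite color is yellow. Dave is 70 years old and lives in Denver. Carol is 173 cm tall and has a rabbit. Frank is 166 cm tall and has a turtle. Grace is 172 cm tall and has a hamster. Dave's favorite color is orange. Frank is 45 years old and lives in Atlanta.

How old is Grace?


Grace is 49 years old

49


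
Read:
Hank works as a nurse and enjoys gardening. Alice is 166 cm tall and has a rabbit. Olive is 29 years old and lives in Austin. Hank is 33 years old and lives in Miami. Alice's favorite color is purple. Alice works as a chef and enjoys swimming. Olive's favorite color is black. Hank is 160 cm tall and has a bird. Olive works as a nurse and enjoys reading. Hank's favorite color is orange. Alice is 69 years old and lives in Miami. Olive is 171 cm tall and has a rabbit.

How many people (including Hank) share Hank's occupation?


Hank is a nurse. Count = 2

2


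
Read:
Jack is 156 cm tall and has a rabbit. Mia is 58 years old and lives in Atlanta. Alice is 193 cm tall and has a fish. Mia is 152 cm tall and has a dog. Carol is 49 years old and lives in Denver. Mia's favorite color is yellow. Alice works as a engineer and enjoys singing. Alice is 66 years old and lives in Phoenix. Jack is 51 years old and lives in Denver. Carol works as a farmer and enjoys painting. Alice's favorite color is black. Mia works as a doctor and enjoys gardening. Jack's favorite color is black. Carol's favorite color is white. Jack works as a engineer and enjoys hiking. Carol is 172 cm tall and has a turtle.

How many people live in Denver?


Count in Denver: 2

2


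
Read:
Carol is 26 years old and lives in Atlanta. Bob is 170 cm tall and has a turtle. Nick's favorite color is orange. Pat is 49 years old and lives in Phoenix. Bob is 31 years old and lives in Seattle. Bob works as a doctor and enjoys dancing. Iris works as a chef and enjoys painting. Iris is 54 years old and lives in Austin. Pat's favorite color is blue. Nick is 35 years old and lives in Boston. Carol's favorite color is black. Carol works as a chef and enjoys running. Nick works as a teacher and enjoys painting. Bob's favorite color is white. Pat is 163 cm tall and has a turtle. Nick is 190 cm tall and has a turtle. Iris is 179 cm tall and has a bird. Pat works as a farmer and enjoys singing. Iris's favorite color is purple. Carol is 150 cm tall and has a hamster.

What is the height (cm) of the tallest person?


Tallest: Nick at 190 cm

190


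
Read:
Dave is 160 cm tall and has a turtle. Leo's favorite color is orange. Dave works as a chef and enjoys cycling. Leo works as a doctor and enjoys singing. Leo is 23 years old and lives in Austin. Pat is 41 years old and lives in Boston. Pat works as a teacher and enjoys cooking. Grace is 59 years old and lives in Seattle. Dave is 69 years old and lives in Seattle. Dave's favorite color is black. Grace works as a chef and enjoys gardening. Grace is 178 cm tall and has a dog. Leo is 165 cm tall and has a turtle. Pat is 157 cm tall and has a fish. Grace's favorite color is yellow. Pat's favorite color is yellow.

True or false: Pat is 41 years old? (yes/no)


Pat is actually 41. yes

yes


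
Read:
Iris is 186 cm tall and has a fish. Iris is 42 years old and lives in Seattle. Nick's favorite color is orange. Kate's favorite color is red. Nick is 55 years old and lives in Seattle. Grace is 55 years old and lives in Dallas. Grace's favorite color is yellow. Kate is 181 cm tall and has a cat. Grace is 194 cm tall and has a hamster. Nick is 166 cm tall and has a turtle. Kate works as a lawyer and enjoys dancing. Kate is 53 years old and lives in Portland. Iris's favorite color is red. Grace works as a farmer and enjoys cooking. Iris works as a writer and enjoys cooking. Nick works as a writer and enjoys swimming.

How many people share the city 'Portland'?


Count: 1

1


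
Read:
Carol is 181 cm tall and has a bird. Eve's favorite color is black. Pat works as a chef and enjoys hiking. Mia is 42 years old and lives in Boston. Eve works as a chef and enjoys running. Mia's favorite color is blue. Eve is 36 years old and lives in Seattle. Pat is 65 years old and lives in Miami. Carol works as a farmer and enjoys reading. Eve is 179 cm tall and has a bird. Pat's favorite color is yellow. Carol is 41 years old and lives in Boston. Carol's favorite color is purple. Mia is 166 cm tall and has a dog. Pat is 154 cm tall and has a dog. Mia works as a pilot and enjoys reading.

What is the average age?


Sum=184, n=4, avg=46

46


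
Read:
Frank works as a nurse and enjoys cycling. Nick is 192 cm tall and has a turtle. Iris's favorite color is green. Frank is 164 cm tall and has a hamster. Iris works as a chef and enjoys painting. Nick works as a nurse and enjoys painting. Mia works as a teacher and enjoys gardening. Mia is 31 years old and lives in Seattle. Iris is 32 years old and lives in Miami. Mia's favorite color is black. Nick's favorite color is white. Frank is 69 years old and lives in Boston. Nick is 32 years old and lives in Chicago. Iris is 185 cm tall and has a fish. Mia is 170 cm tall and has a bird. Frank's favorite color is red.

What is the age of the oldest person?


Oldest: Frank at 69

69


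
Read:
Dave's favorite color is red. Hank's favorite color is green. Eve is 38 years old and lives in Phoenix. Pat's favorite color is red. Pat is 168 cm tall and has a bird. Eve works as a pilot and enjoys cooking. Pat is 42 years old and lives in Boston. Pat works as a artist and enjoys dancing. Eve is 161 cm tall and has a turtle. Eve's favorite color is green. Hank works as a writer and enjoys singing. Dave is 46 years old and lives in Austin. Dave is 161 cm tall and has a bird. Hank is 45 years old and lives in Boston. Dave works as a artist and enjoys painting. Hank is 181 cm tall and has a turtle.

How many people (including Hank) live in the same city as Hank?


Hank lives in Boston. Count = 2

2


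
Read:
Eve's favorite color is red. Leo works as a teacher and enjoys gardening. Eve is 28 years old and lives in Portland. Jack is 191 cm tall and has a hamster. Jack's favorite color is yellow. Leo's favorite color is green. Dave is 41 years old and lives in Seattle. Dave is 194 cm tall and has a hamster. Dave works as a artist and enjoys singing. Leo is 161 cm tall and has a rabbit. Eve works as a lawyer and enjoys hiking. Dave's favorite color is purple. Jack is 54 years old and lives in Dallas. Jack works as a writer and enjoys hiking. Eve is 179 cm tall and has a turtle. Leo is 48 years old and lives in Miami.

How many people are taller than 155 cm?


Taller than 155: 4

4


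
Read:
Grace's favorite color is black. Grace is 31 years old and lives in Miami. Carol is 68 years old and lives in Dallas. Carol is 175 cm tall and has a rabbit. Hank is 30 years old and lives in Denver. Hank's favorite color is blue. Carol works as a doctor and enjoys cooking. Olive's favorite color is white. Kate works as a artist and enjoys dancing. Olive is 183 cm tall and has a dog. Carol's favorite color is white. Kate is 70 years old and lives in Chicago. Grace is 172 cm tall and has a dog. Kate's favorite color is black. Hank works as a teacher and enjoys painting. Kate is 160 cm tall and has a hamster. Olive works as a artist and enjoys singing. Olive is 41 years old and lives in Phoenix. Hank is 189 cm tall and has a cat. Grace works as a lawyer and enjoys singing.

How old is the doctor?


The doctor is Carol, age 68

68


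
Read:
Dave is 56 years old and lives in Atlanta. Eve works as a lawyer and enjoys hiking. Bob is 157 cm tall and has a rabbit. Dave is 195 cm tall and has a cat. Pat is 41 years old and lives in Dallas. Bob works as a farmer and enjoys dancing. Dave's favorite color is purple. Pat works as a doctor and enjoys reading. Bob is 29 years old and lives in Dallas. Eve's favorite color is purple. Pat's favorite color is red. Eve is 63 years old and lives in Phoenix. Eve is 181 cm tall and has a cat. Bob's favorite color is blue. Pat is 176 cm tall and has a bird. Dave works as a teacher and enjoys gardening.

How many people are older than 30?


Filter: 3

3


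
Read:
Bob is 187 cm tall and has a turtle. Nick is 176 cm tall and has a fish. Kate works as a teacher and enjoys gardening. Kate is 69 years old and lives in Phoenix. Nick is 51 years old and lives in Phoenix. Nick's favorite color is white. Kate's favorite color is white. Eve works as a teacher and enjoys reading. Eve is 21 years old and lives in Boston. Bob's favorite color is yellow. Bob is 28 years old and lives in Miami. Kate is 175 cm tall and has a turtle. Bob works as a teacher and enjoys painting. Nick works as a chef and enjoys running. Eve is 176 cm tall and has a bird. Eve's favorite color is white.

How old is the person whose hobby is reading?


Person with hobby=reading is Eve, age 21

21


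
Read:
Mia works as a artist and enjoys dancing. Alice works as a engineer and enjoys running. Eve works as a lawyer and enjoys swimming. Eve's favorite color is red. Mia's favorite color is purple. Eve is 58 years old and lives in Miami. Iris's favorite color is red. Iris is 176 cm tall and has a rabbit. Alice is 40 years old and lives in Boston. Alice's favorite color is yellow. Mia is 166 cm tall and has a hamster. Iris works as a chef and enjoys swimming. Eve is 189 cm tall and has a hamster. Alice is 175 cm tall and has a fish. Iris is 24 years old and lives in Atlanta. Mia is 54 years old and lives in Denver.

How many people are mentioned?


People: Alice, Iris, Eve, Mia. Count = 4

4


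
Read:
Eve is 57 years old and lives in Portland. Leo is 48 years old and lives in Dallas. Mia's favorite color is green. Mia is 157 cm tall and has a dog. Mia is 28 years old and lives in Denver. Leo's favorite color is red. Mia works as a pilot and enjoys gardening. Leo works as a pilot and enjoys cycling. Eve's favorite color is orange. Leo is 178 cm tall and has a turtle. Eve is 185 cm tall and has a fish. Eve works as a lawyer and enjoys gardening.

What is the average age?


Sum=133, n=3, avg=44.33

44.33


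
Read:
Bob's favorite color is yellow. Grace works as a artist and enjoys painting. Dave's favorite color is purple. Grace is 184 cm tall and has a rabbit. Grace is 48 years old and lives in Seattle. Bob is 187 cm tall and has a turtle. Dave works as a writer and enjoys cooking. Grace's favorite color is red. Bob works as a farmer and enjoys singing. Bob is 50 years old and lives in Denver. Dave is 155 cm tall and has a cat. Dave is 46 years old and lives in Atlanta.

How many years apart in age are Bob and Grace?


50 vs 48, diff = 2

2


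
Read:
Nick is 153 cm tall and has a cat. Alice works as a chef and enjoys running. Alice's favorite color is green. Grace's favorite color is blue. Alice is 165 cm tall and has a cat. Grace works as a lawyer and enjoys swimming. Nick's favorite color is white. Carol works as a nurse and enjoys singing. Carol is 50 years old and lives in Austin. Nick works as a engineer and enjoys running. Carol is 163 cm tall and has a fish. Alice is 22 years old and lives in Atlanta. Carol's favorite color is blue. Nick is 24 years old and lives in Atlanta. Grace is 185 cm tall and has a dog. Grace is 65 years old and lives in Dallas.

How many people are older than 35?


Filter: 2

2


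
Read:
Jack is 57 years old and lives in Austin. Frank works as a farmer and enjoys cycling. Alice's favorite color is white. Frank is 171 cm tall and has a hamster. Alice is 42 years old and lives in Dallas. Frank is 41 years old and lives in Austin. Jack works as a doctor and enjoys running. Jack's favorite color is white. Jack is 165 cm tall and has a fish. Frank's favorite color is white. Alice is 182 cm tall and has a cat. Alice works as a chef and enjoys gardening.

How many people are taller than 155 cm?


Taller than 155: 3

3


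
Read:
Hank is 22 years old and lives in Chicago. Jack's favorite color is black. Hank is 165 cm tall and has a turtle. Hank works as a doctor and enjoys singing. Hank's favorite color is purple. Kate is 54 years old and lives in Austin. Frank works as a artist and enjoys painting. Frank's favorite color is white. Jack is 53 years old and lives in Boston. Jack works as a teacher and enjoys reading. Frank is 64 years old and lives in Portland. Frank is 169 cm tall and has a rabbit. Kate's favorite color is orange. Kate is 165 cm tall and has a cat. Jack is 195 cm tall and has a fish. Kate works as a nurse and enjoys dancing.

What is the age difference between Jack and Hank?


|53 - 22| = 31

31


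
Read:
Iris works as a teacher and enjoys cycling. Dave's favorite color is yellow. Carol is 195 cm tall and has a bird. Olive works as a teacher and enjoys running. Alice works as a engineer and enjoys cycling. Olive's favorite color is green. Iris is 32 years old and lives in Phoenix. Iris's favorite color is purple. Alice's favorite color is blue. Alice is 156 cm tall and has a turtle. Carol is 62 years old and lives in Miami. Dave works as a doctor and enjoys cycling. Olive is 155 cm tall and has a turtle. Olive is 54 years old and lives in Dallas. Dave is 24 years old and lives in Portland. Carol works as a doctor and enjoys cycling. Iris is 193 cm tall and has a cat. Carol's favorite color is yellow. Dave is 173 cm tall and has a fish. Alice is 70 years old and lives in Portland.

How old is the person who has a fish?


Person with fish is Dave, age 24

24


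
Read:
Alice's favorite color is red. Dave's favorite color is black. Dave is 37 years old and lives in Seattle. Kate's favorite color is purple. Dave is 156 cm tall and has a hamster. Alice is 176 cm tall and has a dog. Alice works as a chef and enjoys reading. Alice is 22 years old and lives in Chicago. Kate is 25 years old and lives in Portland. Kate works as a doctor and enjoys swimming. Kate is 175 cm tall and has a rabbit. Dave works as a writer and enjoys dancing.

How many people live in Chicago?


Count in Chicago: 1

1
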